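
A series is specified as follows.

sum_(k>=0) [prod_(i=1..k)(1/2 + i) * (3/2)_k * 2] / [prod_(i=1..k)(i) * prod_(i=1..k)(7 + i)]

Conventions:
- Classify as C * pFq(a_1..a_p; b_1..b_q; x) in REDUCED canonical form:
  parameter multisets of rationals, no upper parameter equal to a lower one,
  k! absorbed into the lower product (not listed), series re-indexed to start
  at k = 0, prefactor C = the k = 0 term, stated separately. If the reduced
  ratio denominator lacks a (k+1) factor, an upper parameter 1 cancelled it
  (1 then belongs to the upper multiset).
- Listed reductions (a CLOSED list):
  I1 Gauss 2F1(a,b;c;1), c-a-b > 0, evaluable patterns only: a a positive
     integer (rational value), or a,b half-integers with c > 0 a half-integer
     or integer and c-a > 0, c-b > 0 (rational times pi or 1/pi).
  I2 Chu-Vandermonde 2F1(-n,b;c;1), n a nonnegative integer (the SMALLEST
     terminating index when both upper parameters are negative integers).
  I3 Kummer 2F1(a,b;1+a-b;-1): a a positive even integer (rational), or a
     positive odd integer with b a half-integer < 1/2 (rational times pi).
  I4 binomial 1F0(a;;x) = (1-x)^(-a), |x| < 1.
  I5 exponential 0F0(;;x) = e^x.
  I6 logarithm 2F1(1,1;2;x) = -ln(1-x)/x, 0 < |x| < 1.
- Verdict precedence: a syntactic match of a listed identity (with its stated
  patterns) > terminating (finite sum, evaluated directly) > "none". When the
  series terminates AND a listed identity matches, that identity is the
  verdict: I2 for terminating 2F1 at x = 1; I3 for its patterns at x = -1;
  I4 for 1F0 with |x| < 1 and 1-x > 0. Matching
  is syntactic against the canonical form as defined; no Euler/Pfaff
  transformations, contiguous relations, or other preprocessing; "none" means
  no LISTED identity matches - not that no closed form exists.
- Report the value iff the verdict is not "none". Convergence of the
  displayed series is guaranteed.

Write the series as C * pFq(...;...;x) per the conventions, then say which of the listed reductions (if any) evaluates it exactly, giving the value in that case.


At argument 1: a 2F1 with upper {3/2, 3/2}, lower {8}, scaled by C = 2. Verdict: the half-integer Gauss pattern (I1) applies (x = 1; upper {3/2, 3/2} half-integers, c = 8 in the evaluable pattern). Hence: (1048576/114345) / pi.

Key observation: x = 1 and the running product (C = 2) telescopes to a rising factorial.
Term ratio: r(k) = 1 * (k+3/2) (k+3/2) / [(k+8) (k+1)] - rational in k. x = 1; t_0 = 2; negate the roots.


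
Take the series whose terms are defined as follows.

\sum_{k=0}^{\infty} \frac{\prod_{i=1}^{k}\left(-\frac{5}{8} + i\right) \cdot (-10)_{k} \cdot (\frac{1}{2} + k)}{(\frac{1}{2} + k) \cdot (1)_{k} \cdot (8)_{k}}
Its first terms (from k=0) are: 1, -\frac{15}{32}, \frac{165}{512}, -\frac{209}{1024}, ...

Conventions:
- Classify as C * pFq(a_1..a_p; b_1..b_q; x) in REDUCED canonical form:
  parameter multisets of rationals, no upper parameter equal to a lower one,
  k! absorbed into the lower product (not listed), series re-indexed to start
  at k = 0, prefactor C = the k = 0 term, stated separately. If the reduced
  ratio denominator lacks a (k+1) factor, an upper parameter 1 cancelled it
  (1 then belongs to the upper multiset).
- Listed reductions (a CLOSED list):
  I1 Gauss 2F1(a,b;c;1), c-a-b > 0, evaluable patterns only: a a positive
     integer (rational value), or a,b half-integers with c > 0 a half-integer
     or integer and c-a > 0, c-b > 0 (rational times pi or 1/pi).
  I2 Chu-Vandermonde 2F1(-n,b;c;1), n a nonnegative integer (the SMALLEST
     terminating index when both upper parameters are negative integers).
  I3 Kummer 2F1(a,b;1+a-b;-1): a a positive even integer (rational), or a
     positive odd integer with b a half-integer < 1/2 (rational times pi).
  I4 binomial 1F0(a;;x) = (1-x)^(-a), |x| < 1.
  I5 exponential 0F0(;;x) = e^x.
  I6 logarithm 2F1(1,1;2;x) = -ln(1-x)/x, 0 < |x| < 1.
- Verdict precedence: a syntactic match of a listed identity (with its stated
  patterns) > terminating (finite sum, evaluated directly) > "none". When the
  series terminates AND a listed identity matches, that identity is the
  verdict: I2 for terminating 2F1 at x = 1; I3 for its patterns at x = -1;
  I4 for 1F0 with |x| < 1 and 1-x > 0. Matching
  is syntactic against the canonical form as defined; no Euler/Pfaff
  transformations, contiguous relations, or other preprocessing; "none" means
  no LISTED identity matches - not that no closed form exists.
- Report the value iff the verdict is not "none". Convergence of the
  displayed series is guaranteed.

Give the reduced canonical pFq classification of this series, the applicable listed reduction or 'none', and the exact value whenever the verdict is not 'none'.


Reduced: x = 1, 2F1, upper = {-10, \frac{3}{8}}, lower = {8}, C = 1. Verdict at x = 1: Chu-Vandermonde (I2) matches (terminating 2F1 at x = 1 with n = 10, b = 3/8, c = 8). Exact value: \frac{1592058003025}{2199023255552}.

Structural cue: from the first term 1: the factor k + 1/2 cancels (top and bottom), leaving C = 1.
Ratio: r(k) = 1 * (k-10) (k+\frac{3}{8}) / [(k+8) (k+1)] - rational in k. x = 1; t_0 = 1; negate the roots.


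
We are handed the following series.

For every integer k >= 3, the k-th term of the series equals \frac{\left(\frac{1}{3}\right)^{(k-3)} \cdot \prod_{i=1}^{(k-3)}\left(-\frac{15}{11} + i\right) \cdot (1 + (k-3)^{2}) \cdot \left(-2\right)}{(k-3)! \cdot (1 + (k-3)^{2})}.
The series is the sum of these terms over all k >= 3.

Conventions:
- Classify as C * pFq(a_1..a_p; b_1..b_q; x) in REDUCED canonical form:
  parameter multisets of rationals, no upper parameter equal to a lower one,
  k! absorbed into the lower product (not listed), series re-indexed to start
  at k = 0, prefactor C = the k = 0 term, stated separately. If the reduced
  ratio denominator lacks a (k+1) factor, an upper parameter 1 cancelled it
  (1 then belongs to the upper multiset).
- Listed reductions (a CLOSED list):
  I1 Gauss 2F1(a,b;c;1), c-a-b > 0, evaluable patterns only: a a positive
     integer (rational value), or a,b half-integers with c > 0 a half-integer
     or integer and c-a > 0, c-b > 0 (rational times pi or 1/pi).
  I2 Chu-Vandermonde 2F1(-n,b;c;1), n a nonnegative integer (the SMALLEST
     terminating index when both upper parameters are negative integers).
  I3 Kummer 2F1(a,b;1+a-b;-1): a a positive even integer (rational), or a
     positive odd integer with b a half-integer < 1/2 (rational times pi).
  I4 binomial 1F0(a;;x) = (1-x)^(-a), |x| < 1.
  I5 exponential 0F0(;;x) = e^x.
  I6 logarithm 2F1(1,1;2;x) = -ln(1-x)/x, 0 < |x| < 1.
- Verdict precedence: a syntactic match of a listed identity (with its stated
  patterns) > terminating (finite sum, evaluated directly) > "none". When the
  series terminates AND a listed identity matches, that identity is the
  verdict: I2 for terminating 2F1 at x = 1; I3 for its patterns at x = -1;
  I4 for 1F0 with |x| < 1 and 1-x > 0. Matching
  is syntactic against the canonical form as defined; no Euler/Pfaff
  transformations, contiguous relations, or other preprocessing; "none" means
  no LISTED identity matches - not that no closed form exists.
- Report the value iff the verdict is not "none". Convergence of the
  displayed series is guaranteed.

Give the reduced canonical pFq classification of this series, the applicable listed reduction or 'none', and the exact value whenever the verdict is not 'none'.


Key step: x = \frac{1}{3} and striking the common factor k^2 + 1 reduces the term (C = -2, x = 1/3).
Ratio: r(k) = \frac{1}{3} * (k-\frac{4}{11}) / [(k+1)] - rational; roots negated = parameters, x = \frac{1}{3}, C = -2.

With C = -2: the canonical form is 1F0(-\frac{4}{11}; -; \frac{1}{3}). Verdict: binomial (I4) fires (the 1F0 binomial series: exponent 4/11, x = \frac{1}{3}). Exact value: \left(-2\right) \cdot \left(\frac{2}{3}\right)^{\frac{4}{11}}.


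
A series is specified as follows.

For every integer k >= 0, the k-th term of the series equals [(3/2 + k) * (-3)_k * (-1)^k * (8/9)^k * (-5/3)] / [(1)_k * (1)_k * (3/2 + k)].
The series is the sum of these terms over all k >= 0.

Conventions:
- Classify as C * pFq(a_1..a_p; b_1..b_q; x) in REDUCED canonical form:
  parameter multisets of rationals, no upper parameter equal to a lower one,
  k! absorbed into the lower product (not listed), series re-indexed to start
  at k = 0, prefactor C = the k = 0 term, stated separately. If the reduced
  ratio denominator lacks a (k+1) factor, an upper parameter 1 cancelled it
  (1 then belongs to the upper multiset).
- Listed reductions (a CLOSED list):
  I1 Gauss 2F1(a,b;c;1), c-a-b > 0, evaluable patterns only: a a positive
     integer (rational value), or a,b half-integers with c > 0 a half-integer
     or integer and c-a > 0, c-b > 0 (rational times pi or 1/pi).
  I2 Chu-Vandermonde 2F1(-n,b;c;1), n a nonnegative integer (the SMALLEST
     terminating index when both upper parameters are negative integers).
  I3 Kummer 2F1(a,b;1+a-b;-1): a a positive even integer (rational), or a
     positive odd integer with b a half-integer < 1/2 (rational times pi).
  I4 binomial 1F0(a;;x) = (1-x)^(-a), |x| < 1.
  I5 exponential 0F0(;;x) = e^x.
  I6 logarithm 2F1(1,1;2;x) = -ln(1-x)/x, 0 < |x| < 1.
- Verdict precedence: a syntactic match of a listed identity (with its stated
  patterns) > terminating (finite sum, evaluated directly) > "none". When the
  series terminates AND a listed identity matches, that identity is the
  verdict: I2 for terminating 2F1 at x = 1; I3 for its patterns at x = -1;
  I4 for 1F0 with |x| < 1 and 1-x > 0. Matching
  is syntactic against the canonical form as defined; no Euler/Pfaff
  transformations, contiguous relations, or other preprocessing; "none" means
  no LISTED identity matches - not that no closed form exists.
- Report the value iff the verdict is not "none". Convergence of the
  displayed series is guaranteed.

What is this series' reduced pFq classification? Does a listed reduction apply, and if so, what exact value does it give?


x = -8/9 here; the reduced form reads 1F1, upper {-3}, lower {1}, C = -5/3. Verdict: terminating. With -3 upstairs the series is a 4-term polynomial sum; evaluated term by term. Its exact value is -54335/6561.

First insight: t_0 = -5/3 here, and the factor k + 3/2 cancels (top and bottom), leaving prefactor -5/3.
Adjacent-term ratio: r(k) = (-8/9) * (k-3) / [(k+1) (k+1)] - poly over poly, x = (-8/9) from leading terms; C = -5/3 at k = 0.


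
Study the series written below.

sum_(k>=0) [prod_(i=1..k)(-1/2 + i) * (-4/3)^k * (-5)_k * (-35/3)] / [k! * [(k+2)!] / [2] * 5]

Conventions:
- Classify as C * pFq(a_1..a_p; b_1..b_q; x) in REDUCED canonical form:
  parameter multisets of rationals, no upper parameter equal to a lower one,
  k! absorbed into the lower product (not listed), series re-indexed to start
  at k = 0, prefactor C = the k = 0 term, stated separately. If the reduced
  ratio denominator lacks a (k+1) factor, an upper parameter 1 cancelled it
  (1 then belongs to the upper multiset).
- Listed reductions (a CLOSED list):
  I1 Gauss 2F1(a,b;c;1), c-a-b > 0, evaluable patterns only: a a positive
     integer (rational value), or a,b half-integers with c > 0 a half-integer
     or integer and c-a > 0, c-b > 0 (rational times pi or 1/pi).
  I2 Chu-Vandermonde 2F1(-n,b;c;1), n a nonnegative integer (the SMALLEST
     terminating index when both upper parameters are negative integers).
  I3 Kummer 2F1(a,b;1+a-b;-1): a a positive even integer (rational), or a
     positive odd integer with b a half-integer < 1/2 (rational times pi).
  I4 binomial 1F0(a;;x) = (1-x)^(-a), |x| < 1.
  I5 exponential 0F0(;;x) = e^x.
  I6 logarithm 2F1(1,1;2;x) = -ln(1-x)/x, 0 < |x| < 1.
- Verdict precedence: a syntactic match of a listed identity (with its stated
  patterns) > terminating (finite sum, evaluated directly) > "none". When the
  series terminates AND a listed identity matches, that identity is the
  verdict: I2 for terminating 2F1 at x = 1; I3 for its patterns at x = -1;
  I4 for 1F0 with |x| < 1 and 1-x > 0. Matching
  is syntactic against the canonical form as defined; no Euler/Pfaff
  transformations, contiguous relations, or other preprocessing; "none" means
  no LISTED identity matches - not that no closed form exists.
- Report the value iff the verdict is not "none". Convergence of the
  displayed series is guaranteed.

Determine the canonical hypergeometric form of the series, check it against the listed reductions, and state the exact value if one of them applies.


Classification (C = -7/3): 2F1 with upper {-5, 1/2}, lower {3}, argument x = -4/3. Verdict: terminating. With -5 upstairs the series is a 6-term polynomial sum; evaluated term by term. Value: -7315/729.

Key step: from the first term -7/3: the running product (C = -7/3, x = -4/3) telescopes to a rising factorial.
Term ratio: r(k) = (-4/3) * (k-5) (k+1/2) / [(k+3) (k+1)] - rational in k. x = (-4/3); t_0 = -7/3; negate the roots.


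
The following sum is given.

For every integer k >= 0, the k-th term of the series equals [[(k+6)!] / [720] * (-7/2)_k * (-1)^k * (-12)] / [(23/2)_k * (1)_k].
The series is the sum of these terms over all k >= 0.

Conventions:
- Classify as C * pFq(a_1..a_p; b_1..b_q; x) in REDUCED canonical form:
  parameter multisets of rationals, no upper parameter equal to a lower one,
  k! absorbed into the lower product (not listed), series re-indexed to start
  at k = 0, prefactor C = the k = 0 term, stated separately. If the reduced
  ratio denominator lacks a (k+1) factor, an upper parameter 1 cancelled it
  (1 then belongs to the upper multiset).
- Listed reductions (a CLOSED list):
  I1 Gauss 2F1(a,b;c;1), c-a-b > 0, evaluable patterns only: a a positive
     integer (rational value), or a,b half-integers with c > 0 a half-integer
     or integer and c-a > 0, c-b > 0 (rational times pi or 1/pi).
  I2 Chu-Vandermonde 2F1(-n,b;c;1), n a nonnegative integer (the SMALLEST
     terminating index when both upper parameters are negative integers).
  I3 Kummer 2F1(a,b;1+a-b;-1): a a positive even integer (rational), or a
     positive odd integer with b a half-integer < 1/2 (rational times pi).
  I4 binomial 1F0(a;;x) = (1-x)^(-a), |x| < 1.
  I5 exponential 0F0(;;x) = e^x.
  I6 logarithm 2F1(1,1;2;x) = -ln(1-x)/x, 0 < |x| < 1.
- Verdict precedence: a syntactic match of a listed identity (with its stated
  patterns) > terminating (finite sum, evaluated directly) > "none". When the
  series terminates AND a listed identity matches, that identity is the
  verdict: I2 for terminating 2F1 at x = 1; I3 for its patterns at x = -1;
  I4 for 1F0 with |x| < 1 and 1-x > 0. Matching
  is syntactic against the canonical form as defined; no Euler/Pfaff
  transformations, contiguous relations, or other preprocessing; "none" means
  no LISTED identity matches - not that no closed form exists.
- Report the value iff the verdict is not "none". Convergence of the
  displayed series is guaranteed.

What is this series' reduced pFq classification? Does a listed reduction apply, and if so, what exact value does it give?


Structural cue: t_0 = -12 here, and (1)_k (prefactor -12) is k! itself.
Step ratio: r(k) = (-1) * (k-7/2) (k+7) / [(k+23/2) (k+1)] - rational; roots negated = parameters, x = (-1), C = -12.

Reduced: x = -1, 2F1, upper = {-7/2, 7}, lower = {23/2}, C = -12. Verdict: Kummer's theorem (I3) matches (x = -1; c = 23/2 equals 1+a-b for upper {-7/2, 7}: listed pattern). Hence: (-43648605/2097152) * pi.


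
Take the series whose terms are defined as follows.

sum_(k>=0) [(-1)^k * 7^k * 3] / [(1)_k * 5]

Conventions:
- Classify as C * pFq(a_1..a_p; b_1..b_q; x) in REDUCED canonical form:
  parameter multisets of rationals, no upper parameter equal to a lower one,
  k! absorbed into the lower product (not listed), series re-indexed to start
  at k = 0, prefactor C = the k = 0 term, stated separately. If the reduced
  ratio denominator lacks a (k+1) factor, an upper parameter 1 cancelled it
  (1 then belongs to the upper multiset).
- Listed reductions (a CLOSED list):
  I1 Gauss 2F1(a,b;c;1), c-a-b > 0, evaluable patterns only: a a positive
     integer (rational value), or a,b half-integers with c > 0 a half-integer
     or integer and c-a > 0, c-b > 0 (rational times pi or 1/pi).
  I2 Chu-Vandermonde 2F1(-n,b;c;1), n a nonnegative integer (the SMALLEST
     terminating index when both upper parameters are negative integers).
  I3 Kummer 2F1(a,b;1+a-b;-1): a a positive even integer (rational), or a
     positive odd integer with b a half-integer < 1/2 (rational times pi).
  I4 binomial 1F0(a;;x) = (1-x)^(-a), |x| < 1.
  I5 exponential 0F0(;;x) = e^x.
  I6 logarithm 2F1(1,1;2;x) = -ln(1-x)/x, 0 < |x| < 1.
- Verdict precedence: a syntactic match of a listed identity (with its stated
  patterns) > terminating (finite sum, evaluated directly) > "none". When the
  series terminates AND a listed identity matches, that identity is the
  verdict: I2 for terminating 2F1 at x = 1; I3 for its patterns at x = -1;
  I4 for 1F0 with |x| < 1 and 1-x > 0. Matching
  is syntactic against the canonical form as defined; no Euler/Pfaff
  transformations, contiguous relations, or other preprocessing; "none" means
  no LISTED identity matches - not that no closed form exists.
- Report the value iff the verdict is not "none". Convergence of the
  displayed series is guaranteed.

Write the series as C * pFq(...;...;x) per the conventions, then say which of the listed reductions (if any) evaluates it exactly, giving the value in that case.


This is 3/5 * 0F0(-; -; -7) in reduced canonical form. Verdict at x = -7: the I5 exponential reduction matches (the 0F0 exponential series at x = -7). Its exact value is (3/5) * e^(-7).

The tell: t_0 = 3/5 here, and (1)_k (C = 3/5) is k! itself.
Adjacent-term ratio: r(k) = (-7) * 1 / [(k+1)] - rational in k. x = (-7); t_0 = 3/5; negate the roots.


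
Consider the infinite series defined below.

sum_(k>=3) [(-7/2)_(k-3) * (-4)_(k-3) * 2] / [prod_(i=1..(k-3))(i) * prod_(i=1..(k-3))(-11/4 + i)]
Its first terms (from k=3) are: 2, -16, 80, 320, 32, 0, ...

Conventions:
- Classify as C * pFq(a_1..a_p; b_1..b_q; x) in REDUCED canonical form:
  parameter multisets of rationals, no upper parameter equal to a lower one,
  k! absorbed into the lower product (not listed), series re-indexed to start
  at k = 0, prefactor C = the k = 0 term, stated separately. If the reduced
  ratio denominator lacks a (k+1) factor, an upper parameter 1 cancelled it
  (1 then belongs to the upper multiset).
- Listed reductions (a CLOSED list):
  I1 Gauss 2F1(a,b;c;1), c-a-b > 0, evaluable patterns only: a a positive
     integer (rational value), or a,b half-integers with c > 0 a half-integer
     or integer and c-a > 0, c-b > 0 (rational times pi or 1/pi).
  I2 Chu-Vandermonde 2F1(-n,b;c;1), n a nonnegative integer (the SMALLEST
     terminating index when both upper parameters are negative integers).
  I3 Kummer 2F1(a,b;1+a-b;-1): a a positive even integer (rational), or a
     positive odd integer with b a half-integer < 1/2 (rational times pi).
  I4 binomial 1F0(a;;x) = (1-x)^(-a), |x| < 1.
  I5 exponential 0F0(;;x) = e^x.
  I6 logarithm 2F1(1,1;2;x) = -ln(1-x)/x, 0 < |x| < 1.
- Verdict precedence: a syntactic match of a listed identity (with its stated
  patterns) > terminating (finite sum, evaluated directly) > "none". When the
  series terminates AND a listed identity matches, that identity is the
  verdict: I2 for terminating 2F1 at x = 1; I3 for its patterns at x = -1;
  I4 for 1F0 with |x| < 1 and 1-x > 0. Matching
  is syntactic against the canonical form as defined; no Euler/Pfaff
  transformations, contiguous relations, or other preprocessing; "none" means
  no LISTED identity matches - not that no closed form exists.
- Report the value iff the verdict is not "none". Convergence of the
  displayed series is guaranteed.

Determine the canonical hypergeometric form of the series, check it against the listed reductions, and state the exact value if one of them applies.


Key step: t_0 = 2 here, and the lower running product (C = 2) is a rising factorial.
Consecutive-term ratio: r(k) = 1 * (k-4) (k-7/2) / [(k-7/4) (k+1)] - rational in k, leading ratio 1; with t_0 = 2, classification follows.

Classification (C = 2): 2F1 with upper {-4, -7/2}, lower {-7/4}, argument x = 1. Verdict (x = 1): Chu-Vandermonde (I2) applies (terminating 2F1 at x = 1 with n = 4, b = -7/2, c = -7/4). Value: 418.


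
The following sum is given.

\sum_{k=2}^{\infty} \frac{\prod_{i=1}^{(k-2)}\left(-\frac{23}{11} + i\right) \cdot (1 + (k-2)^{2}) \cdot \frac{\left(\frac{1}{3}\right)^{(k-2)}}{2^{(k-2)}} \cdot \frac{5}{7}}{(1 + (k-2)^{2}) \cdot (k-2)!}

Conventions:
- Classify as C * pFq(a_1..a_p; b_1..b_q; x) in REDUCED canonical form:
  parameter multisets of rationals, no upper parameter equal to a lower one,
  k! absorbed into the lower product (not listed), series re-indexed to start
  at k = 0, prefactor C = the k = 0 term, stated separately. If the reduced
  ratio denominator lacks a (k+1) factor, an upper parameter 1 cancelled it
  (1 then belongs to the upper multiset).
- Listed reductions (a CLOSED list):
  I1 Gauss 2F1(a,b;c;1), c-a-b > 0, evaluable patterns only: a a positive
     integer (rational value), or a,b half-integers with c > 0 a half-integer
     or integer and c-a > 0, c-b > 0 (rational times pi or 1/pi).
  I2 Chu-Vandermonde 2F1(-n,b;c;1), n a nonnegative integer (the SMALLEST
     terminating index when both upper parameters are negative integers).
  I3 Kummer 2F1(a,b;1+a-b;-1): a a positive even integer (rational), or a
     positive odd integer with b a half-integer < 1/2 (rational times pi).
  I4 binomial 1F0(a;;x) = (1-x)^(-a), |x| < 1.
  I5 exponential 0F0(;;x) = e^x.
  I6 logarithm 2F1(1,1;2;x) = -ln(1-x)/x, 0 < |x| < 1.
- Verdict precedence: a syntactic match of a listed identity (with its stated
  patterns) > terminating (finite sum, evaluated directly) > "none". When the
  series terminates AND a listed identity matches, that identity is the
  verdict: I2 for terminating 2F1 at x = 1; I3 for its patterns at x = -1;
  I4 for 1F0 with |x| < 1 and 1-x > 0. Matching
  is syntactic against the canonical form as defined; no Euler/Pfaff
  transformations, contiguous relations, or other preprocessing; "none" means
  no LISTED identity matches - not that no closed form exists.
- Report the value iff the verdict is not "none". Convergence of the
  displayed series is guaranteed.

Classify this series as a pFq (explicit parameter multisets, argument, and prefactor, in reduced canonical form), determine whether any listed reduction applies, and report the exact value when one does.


Key observation: t_0 being \frac{5}{7}, the two k-th powers (C = 5/7) combine into one argument.
Term ratio: r(k) = \frac{1}{6} * (k-\frac{12}{11}) / [(k+1)] - poly over poly, x = \frac{1}{6} from leading terms; C = \frac{5}{7} at k = 0.

At argument \frac{1}{6}: a 1F0 with upper {-\frac{12}{11}}, lower {-}, scaled by C = \frac{5}{7}. Verdict: the I4 binomial reduction fires (the 1F0 binomial series: exponent 12/11, x = \frac{1}{6}). Its exact value is \frac{5}{7} \cdot \left(\frac{5}{6}\right)^{\frac{12}{11}}.


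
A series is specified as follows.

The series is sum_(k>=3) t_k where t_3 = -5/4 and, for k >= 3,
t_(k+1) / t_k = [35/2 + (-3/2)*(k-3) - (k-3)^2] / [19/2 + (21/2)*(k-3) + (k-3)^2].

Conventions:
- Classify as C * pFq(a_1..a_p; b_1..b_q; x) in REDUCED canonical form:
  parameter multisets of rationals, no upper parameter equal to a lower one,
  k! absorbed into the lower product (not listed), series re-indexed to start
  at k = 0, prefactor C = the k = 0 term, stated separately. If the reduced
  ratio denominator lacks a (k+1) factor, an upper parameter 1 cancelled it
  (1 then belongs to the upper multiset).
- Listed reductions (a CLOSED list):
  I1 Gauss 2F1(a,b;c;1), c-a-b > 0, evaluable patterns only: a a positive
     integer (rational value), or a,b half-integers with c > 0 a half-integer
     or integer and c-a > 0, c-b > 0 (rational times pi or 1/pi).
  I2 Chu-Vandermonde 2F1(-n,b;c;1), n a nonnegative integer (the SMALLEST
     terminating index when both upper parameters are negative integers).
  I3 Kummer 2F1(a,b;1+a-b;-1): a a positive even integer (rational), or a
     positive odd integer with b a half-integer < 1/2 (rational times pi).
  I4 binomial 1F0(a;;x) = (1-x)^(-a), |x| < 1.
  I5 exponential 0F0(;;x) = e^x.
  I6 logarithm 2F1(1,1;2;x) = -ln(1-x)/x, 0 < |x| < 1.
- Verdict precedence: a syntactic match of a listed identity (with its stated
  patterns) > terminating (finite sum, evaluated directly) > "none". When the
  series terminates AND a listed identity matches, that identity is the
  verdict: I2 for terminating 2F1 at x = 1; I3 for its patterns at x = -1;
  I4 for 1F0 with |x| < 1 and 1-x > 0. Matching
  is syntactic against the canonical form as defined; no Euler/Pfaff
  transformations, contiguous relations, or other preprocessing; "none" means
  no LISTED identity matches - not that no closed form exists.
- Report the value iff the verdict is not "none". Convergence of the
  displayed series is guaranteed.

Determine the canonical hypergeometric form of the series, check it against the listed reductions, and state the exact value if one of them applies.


The series (x = -1) is 2F1: upper {-7/2, 5}, lower {19/2}, prefactor -5/4. Verdict: the Kummer evaluation I3 applies (x = -1; c = 19/2 equals 1+a-b for upper {-7/2, 5}: listed pattern). Its exact value is (-3828825/2097152) * pi.

Key step: with t_0 = -5/4, the expanded ratio factors over Q; C = -5/4, x = -1, roots give parameters.
Adjacent-term ratio: r(k) = (-1) * (k-7/2) (k+5) / [(k+19/2) (k+1)] - rational in k, leading ratio (-1); with t_0 = -5/4, classification follows.


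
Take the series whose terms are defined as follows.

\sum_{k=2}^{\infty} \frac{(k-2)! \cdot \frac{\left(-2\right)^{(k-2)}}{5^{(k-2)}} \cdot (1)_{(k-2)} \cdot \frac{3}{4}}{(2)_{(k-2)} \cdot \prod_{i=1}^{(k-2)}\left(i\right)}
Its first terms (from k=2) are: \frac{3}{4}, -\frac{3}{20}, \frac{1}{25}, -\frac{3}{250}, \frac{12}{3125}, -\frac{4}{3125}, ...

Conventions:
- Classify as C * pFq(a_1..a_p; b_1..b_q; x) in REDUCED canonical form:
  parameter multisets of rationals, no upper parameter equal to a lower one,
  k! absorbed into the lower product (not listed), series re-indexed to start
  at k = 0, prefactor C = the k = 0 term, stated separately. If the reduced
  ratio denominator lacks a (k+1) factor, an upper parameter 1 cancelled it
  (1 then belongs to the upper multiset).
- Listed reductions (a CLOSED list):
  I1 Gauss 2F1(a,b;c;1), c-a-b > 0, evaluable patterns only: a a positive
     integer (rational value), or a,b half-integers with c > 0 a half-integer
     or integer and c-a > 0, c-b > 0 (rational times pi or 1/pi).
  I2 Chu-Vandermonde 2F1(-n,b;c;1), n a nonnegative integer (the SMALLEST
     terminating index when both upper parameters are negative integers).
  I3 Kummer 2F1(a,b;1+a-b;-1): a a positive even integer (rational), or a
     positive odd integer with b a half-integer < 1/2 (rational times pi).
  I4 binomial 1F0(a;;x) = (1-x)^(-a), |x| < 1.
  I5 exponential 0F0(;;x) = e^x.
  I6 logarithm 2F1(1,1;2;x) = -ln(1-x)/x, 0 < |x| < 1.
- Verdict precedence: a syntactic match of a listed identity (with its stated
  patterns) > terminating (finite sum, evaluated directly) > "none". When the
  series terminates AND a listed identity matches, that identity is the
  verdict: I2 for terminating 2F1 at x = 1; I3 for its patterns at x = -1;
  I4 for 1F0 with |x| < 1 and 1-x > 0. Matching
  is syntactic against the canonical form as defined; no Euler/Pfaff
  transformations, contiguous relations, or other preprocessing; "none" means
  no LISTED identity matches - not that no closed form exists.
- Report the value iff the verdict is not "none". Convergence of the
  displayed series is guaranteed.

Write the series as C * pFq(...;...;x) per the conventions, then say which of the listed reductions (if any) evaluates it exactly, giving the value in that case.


With C = \frac{3}{4}: the canonical form is 2F1(1, 1; 2; -\frac{2}{5}). Verdict at x = -\frac{2}{5}: the logarithmic series (I6) matches (the logarithm: parameters (1,1;2), x = -\frac{2}{5}). Hence: \frac{15}{8} \cdot \ln\left(\frac{7}{5}\right).

Structural cue: with t_0 = \frac{3}{4}, the product of the first k integers (C = 3/4) is k!.
Adjacent-term ratio: r(k) = -\frac{2}{5} * (k+1) (k+1) / [(k+2) (k+1)] - rational; roots negated = parameters, x = -\frac{2}{5}, C = \frac{3}{4}.


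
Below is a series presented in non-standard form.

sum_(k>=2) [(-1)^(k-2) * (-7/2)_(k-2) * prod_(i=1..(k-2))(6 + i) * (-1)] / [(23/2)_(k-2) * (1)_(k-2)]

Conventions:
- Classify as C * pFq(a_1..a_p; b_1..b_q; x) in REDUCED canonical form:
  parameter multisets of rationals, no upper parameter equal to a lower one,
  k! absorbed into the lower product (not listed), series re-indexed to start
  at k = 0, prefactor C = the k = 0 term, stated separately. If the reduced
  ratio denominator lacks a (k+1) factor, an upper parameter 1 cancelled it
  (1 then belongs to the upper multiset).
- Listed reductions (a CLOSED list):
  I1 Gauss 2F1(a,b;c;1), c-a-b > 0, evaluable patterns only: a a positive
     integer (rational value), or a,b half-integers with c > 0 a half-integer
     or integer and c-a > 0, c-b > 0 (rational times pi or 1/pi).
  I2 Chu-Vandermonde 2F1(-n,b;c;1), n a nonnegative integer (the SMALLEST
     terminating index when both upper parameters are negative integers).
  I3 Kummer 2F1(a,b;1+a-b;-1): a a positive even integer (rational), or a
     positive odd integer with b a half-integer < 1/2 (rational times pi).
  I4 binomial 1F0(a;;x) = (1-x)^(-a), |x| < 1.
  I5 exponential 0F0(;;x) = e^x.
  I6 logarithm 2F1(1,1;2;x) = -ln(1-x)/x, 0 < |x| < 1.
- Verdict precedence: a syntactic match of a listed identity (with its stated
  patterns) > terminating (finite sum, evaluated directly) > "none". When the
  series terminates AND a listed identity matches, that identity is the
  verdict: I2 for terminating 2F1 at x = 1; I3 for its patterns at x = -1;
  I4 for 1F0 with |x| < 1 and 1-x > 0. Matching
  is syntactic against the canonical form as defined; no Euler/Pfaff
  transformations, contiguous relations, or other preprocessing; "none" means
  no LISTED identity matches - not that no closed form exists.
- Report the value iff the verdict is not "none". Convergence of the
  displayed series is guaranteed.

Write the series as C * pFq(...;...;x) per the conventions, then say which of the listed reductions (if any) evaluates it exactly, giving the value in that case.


Classification (C = -1): 2F1 with upper {-7/2, 7}, lower {23/2}, argument x = -1. Verdict at x = -1: the Kummer evaluation I3 matches (x = -1; c = 23/2 equals 1+a-b for upper {-7/2, 7}: listed pattern). Exact value: (-14549535/8388608) * pi.

Key observation: from the first term -1: (1)_k (C = -1, x = -1) is k! itself.
Step ratio: r(k) = (-1) * (k-7/2) (k+7) / [(k+23/2) (k+1)] - rational; roots negated = parameters, x = (-1), C = -1.


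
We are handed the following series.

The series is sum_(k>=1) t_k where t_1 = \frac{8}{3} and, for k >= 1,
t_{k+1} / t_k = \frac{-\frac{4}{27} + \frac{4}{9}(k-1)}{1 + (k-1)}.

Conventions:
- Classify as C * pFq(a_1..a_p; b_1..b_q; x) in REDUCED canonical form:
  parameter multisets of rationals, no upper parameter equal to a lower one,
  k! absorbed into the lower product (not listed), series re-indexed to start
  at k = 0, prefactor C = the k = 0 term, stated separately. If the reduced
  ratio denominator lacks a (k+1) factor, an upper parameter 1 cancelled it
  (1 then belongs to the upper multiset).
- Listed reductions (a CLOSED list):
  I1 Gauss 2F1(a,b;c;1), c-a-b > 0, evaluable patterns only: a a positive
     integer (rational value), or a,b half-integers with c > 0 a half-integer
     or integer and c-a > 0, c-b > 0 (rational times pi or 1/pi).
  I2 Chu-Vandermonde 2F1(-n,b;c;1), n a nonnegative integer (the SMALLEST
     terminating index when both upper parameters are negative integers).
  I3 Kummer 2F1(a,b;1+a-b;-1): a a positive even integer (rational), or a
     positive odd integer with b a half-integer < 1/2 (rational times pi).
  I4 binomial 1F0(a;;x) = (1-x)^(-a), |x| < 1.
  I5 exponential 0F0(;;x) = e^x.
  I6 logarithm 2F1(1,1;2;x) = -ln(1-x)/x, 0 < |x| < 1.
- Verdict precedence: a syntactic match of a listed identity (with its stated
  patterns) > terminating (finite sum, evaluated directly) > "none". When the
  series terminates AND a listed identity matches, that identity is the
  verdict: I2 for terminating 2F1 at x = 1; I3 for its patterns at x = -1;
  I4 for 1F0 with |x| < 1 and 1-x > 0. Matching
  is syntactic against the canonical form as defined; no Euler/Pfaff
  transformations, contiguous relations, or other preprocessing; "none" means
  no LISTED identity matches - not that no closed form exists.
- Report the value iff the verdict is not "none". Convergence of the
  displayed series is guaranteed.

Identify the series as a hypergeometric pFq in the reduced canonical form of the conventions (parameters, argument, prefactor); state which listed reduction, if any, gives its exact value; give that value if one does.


First insight: t_0 = \frac{8}{3} here, and factor the ratio over Q (C = 8/3, x = 4/9): negated roots = parameters.
Step ratio: r(k) = \frac{4}{9} * (k-\frac{1}{3}) / [(k+1)] - rational in k, leading ratio \frac{4}{9}; with t_0 = \frac{8}{3}, classification follows.

Classification (C = \frac{8}{3}): 1F0 with upper {-\frac{1}{3}}, lower {-}, argument x = \frac{4}{9}. Verdict: the I4 binomial reduction applies (the 1F0 binomial series: exponent 1/3, x = \frac{4}{9}). Exact value: \frac{8}{3} \cdot \left(\frac{5}{9}\right)^{\frac{1}{3}}.


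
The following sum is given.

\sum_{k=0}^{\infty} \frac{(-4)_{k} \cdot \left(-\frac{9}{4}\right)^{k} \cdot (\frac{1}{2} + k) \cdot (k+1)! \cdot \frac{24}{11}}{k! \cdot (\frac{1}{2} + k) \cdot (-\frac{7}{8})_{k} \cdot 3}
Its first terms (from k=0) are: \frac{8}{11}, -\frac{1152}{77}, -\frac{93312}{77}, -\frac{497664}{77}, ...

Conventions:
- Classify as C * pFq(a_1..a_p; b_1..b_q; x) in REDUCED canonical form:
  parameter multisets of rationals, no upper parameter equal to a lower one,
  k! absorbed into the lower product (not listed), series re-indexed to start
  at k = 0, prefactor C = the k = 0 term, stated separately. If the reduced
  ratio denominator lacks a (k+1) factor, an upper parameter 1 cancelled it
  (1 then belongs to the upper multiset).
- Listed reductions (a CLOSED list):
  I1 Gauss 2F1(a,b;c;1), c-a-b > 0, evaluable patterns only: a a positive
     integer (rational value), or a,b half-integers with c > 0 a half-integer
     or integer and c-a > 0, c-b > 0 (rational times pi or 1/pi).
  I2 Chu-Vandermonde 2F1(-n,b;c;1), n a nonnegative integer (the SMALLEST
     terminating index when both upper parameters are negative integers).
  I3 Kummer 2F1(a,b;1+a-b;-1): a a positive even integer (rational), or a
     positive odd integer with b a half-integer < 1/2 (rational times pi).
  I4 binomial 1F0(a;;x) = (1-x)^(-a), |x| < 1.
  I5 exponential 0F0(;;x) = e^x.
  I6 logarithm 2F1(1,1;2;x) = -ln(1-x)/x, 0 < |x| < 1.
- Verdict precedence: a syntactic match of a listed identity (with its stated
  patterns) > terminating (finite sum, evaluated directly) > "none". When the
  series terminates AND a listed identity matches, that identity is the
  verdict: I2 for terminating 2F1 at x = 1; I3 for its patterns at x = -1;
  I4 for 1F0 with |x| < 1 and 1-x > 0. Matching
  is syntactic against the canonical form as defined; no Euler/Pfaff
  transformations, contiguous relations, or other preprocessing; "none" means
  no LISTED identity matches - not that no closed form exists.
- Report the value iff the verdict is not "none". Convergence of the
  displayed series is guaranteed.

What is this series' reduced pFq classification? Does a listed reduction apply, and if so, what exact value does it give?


x = -\frac{9}{4} here; the reduced form reads 2F1, upper {-4, 2}, lower {-\frac{7}{8}}, C = \frac{8}{11}. Verdict: terminating - upper -4 stops the sum at k = 4; the 5 terms are added exactly. Its exact value is -\frac{21262664}{1309}.

Key observation: t_0 being \frac{8}{11}, the constant factors (C = 8/11, x = -9/4) combine into one prefactor.
Ratio: r(k) = -\frac{9}{4} * (k-4) (k+2) / [(k-\frac{7}{8}) (k+1)] - rational in k. x = -\frac{9}{4}; t_0 = \frac{8}{11}; negate the roots.


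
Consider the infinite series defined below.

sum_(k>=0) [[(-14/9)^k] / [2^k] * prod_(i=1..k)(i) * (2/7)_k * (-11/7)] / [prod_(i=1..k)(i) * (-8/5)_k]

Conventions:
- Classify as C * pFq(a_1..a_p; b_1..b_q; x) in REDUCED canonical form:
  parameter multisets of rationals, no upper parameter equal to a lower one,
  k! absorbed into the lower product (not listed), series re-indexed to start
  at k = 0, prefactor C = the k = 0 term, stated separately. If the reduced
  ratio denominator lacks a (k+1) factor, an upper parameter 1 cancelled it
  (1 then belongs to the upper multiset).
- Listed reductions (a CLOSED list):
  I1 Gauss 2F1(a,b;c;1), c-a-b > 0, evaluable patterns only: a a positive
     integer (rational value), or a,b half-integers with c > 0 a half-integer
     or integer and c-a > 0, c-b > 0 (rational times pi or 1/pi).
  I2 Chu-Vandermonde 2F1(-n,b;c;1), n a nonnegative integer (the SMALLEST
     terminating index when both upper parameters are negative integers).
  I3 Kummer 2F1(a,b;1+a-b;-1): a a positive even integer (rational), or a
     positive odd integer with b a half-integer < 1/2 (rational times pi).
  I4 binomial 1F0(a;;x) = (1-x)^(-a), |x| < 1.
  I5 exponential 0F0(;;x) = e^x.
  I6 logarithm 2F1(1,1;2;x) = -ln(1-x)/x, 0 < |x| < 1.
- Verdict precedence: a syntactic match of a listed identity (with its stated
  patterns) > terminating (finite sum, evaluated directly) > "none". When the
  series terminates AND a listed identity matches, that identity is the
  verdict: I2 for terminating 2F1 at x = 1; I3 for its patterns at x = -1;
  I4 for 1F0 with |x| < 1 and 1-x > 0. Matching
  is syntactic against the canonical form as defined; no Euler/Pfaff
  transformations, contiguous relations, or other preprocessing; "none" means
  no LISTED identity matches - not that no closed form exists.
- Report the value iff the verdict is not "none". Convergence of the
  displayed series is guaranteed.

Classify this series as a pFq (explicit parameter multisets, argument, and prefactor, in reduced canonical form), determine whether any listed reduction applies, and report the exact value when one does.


Classification (C = -11/7): 2F1 with upper {2/7, 1}, lower {-8/5}, argument x = -7/9. Verdict: no listed reduction: x = -7/9 and upper {2/7, 1} fail every I1-I6 pattern.

Key observation: with t_0 = -11/7, the product of the first k integers (prefactor -11/7) is k!.
Term ratio: r(k) = (-7/9) * (k+2/7) (k+1) / [(k-8/5) (k+1)] - poly over poly, x = (-7/9) from leading terms; C = -11/7 at k = 0.


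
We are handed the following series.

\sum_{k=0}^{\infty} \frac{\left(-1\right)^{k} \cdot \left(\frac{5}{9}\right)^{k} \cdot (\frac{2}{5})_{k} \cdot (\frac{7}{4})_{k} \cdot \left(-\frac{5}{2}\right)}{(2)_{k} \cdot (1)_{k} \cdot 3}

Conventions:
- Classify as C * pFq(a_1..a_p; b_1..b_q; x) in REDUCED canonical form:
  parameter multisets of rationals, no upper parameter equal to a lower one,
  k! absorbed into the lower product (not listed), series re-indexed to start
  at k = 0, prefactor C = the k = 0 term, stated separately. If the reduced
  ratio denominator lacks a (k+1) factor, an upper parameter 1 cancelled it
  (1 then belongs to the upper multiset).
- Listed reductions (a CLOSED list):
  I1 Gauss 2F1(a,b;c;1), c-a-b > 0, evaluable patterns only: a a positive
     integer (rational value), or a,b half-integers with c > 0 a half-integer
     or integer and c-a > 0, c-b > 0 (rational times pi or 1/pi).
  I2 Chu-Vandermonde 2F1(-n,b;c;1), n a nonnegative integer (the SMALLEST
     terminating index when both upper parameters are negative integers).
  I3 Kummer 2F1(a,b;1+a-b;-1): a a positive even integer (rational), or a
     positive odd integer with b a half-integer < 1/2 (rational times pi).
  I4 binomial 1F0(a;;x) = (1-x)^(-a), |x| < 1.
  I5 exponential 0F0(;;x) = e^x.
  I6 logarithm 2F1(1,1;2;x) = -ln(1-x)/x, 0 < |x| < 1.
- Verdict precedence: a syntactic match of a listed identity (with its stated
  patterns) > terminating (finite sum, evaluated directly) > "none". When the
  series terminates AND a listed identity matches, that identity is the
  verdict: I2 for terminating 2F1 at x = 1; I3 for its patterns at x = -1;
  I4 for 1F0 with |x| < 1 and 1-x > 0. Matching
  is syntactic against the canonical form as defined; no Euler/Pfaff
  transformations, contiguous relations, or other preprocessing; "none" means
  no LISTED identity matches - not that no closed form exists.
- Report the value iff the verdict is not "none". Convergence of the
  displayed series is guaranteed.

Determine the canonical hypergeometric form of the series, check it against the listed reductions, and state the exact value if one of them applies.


At argument -\frac{5}{9}: a 2F1 with upper {\frac{2}{5}, \frac{7}{4}}, lower {2}, scaled by C = -\frac{5}{6}. Verdict: none (x = -\frac{5}{9}): each listed identity misses the multisets {\frac{2}{5}, \frac{7}{4}} ; {2}.

Structural cue: from the first term -\frac{5}{6}: the constant factors (C = -5/6, x = -5/9) combine into one prefactor.
Ratio: r(k) = -\frac{5}{9} * (k+\frac{2}{5}) (k+\frac{7}{4}) / [(k+2) (k+1)] - rational; roots negated = parameters, x = -\frac{5}{9}, C = -\frac{5}{6}.
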